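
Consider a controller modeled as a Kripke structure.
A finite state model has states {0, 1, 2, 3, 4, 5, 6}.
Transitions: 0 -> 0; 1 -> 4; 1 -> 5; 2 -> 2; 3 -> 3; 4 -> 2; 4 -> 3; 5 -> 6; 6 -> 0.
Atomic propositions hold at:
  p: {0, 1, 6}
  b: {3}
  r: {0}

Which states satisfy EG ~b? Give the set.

{0, 1, 2, 4, 5, 6}

Sat(~b) = {0, 1, 2, 4, 5, 6}
EG ~b: greatest fixpoint, start Z0 = {0, 1, 2, 4, 5, 6}, keep only states in Sat with some successor in Z. Already a fixed point.
Sat(EG ~b) = {0, 1, 2, 4, 5, 6}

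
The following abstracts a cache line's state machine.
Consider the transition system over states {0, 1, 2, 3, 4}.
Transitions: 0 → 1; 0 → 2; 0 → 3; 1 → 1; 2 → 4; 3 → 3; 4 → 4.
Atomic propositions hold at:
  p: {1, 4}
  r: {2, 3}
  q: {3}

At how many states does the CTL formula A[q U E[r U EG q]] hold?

1

EG q: greatest fixpoint, start Z0 = {3}, keep only states in Sat with some successor in Z. Already a fixed point.
Sat(EG q) = {3}
E[r U EG q]: least fixpoint, start Z0 = Sat(EG q) = {3}, add states in Sat(r) with some successor in Z. Already a fixed point.
Sat(E[r U EG q]) = {3}
A[q U E[r U EG q]]: least fixpoint, start Z0 = Sat(E[r U EG q]) = {3}, add states in Sat(q) with every successor in Z. Already a fixed point.
Sat(A[q U E[r U EG q]]) = {3}
|Sat(A[q U E[r U EG q]])| = |{3}| = 1.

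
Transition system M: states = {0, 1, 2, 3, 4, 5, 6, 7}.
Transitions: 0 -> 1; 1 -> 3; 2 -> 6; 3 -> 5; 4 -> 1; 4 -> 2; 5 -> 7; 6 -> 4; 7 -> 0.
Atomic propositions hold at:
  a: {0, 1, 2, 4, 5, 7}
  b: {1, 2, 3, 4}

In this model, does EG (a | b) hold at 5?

Yes

Sat(a | b) = {0, 1, 2, 3, 4, 5, 7}
EG (a | b): greatest fixpoint, start Z0 = {0, 1, 2, 3, 4, 5, 7}, keep only states in Sat with some successor in Z. Z1 = {0, 1, 3, 4, 5, 7}; fixed.
Sat(EG (a | b)) = {0, 1, 3, 4, 5, 7}
5 ∈ Sat(EG (a | b)) = {0, 1, 3, 4, 5, 7}, so the formula holds at 5.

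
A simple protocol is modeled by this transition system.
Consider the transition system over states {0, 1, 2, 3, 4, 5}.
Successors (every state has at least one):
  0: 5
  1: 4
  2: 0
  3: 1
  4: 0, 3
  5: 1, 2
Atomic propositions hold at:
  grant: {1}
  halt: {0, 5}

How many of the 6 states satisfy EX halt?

3

Sat(EX halt) = {s : some successor in {0, 5}} = {0, 2, 4}
|Sat(EX halt)| = |{0, 2, 4}| = 3.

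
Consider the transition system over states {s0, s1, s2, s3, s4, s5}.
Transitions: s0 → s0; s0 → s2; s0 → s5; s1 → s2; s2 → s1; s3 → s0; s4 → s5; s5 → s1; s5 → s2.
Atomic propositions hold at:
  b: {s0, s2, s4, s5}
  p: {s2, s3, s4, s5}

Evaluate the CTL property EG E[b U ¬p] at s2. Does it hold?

Yes

Sat(¬p) = {s0, s1}
E[b U ¬p]: least fixpoint, start Z0 = Sat(¬p) = {s0, s1}, add states in Sat(b) with some successor in Z. Z1 = {s0, s1, s2, s5}; Z2 = {s0, s1, s2, s4, s5}; fixed.
Sat(E[b U ¬p]) = {s0, s1, s2, s4, s5}
EG E[b U ¬p]: greatest fixpoint, start Z0 = {s0, s1, s2, s4, s5}, keep only states in Sat with some successor in Z. Already a fixed point.
Sat(EG E[b U ¬p]) = {s0, s1, s2, s4, s5}
s2 ∈ Sat(EG E[b U ¬p]) = {s0, s1, s2, s4, s5}, so the formula holds at s2.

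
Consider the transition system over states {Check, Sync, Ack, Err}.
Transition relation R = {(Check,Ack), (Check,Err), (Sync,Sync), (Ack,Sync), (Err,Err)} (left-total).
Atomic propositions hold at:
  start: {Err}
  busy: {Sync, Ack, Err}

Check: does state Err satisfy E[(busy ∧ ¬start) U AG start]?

Sat(¬start) = {Check, Sync, Ack}
Sat(busy ∧ ¬start) = {Sync, Ack}
AG start: greatest fixpoint, start Z0 = {Err}, keep only states in Sat with every successor in Z. Already a fixed point.
Sat(AG start) = {Err}
E[(busy ∧ ¬start) U AG start]: least fixpoint, start Z0 = Sat(AG start) = {Err}, add states in Sat(busy ∧ ¬start) with some successor in Z. Already a fixed point.
Sat(E[(busy ∧ ¬start) U AG start]) = {Err}
Err ∈ Sat(E[(busy ∧ ¬start) U AG start]) = {Err}, so the formula holds at Err.

Yes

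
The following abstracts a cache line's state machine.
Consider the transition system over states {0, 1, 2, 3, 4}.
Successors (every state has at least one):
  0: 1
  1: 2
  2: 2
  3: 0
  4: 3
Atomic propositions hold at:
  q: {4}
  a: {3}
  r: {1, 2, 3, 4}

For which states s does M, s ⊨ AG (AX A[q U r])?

{0, 1, 2}

A[q U r]: least fixpoint, start Z0 = Sat(r) = {1, 2, 3, 4}, add states in Sat(q) with every successor in Z. Already a fixed point.
Sat(A[q U r]) = {1, 2, 3, 4}
Sat(AX A[q U r]) = {s : every successor in {1, 2, 3, 4}} = {0, 1, 2, 4}
AG (AX A[q U r]): greatest fixpoint, start Z0 = {0, 1, 2, 4}, keep only states in Sat with every successor in Z. Z1 = {0, 1, 2}; fixed.
Sat(AG (AX A[q U r])) = {0, 1, 2}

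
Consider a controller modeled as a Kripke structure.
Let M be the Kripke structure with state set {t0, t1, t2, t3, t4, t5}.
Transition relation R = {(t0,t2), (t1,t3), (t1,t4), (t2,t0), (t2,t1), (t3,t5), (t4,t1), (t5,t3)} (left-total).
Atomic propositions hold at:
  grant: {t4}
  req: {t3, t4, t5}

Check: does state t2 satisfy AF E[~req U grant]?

Sat(~req) = {t0, t1, t2}
E[~req U grant]: least fixpoint, start Z0 = Sat(grant) = {t4}, add states in Sat(~req) with some successor in Z. Z1 = {t1, t4}; Z2 = {t1, t2, t4}; Z3 = {t0, t1, t2, t4}; fixed.
Sat(E[~req U grant]) = {t0, t1, t2, t4}
AF E[~req U grant]: least fixpoint, start Z0 = {t0, t1, t2, t4}, add states with every successor in Z. Already a fixed point.
Sat(AF E[~req U grant]) = {t0, t1, t2, t4}
t2 ∈ Sat(AF E[~req U grant]) = {t0, t1, t2, t4}, so the formula holds at t2.

Yes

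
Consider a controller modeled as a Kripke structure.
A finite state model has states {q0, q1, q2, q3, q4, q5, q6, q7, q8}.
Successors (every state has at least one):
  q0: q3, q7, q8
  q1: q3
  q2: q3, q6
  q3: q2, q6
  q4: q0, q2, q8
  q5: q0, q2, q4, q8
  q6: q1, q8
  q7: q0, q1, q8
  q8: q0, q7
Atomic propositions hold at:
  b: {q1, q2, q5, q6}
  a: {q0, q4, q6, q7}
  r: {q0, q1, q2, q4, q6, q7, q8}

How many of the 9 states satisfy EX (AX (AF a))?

AF a: least fixpoint, start Z0 = {q0, q4, q6, q7}, add states with every successor in Z. Z1 = {q0, q4, q6, q7, q8}; fixed.
Sat(AF a) = {q0, q4, q6, q7, q8}
Sat(AX (AF a)) = {s : every successor in {q0, q4, q6, q7, q8}} = {q8}
Sat(EX (AX (AF a))) = {s : some successor in {q8}} = {q0, q4, q5, q6, q7}
|Sat(EX (AX (AF a)))| = |{q0, q4, q5, q6, q7}| = 5.

5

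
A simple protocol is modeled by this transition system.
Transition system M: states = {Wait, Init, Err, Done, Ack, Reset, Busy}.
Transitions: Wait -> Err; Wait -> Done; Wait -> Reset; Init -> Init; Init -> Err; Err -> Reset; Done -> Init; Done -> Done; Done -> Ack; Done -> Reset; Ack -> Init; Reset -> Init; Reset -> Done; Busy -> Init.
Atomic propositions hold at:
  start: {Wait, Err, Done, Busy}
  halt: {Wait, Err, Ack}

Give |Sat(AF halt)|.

3

AF halt: least fixpoint, start Z0 = {Wait, Err, Ack}, add states with every successor in Z. Already a fixed point.
Sat(AF halt) = {Wait, Err, Ack}
|Sat(AF halt)| = |{Wait, Err, Ack}| = 3.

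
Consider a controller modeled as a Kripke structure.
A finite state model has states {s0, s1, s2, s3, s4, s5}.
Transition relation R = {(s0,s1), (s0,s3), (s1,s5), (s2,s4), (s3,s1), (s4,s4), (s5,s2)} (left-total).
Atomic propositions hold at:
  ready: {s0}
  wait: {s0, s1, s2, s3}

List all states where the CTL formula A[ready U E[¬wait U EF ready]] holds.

Sat(¬wait) = {s4, s5}
EF ready: least fixpoint, start Z0 = {s0}, add states with some successor in Z. Already a fixed point.
Sat(EF ready) = {s0}
E[¬wait U EF ready]: least fixpoint, start Z0 = Sat(EF ready) = {s0}, add states in Sat(¬wait) with some successor in Z. Already a fixed point.
Sat(E[¬wait U EF ready]) = {s0}
A[ready U E[¬wait U EF ready]]: least fixpoint, start Z0 = Sat(E[¬wait U EF ready]) = {s0}, add states in Sat(ready) with every successor in Z. Already a fixed point.
Sat(A[ready U E[¬wait U EF ready]]) = {s0}

{s0}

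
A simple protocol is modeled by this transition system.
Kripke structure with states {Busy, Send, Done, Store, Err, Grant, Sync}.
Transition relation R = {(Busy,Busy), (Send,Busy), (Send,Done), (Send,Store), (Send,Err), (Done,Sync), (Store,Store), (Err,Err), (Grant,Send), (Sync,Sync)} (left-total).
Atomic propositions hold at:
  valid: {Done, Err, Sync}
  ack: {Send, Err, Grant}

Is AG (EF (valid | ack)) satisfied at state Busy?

No

Sat(valid | ack) = {Send, Done, Err, Grant, Sync}
EF (valid | ack): least fixpoint, start Z0 = {Send, Done, Err, Grant, Sync}, add states with some successor in Z. Already a fixed point.
Sat(EF (valid | ack)) = {Send, Done, Err, Grant, Sync}
AG (EF (valid | ack)): greatest fixpoint, start Z0 = {Send, Done, Err, Grant, Sync}, keep only states in Sat with every successor in Z. Z1 = {Done, Err, Grant, Sync}; Z2 = {Done, Err, Sync}; fixed.
Sat(AG (EF (valid | ack))) = {Done, Err, Sync}
Busy ∉ Sat(AG (EF (valid | ack))) = {Done, Err, Sync}, so the formula does not hold at Busy.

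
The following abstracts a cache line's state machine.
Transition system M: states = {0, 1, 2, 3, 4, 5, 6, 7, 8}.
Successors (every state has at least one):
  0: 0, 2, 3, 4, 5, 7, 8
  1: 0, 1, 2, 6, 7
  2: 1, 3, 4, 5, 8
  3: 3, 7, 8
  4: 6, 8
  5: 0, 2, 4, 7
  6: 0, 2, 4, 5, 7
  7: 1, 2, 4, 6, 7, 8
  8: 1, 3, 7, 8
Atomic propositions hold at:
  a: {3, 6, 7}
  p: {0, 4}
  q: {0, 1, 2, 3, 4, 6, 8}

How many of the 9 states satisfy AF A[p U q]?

7

A[p U q]: least fixpoint, start Z0 = Sat(q) = {0, 1, 2, 3, 4, 6, 8}, add states in Sat(p) with every successor in Z. Already a fixed point.
Sat(A[p U q]) = {0, 1, 2, 3, 4, 6, 8}
AF A[p U q]: least fixpoint, start Z0 = {0, 1, 2, 3, 4, 6, 8}, add states with every successor in Z. Already a fixed point.
Sat(AF A[p U q]) = {0, 1, 2, 3, 4, 6, 8}
|Sat(AF A[p U q])| = |{0, 1, 2, 3, 4, 6, 8}| = 7.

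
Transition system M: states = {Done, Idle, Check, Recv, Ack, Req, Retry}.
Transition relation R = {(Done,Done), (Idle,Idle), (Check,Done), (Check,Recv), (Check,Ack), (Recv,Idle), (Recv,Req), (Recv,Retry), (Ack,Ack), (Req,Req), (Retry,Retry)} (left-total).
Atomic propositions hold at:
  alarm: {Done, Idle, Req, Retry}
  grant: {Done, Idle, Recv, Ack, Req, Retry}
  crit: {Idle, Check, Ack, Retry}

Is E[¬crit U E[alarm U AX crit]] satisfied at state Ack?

Sat(¬crit) = {Done, Recv, Req}
Sat(AX crit) = {s : every successor in {Idle, Check, Ack, Retry}} = {Idle, Ack, Retry}
E[alarm U AX crit]: least fixpoint, start Z0 = Sat(AX crit) = {Idle, Ack, Retry}, add states in Sat(alarm) with some successor in Z. Already a fixed point.
Sat(E[alarm U AX crit]) = {Idle, Ack, Retry}
E[¬crit U E[alarm U AX crit]]: least fixpoint, start Z0 = Sat(E[alarm U AX crit]) = {Idle, Ack, Retry}, add states in Sat(¬crit) with some successor in Z. Z1 = {Idle, Recv, Ack, Retry}; fixed.
Sat(E[¬crit U E[alarm U AX crit]]) = {Idle, Recv, Ack, Retry}
Ack ∈ Sat(E[¬crit U E[alarm U AX crit]]) = {Idle, Recv, Ack, Retry}, so the formula holds at Ack.

Yes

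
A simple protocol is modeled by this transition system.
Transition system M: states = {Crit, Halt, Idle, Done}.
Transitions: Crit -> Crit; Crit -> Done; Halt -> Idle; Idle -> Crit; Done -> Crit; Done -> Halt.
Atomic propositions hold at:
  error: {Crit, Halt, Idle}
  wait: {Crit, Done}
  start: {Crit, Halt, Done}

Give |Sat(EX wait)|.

Sat(EX wait) = {s : some successor in {Crit, Done}} = {Crit, Idle, Done}
|Sat(EX wait)| = |{Crit, Idle, Done}| = 3.

3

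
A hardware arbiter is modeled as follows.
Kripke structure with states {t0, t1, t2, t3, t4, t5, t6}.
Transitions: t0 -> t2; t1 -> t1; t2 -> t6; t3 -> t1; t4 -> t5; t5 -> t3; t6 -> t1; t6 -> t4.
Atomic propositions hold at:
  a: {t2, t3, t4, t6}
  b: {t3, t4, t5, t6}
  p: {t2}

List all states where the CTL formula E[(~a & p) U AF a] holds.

{t0, t2, t3, t4, t5, t6}

Sat(~a) = {t0, t1, t5}
Sat(~a & p) = ∅
AF a: least fixpoint, start Z0 = {t2, t3, t4, t6}, add states with every successor in Z. Z1 = {t0, t2, t3, t4, t5, t6}; fixed.
Sat(AF a) = {t0, t2, t3, t4, t5, t6}
E[(~a & p) U AF a]: least fixpoint, start Z0 = Sat(AF a) = {t0, t2, t3, t4, t5, t6}, add states in Sat(~a & p) with some successor in Z. Already a fixed point.
Sat(E[(~a & p) U AF a]) = {t0, t2, t3, t4, t5, t6}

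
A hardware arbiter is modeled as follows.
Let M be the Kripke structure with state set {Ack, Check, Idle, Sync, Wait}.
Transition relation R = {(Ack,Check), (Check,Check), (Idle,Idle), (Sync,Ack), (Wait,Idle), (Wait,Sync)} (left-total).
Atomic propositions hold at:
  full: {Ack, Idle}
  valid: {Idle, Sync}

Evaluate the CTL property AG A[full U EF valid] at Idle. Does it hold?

EF valid: least fixpoint, start Z0 = {Idle, Sync}, add states with some successor in Z. Z1 = {Idle, Sync, Wait}; fixed.
Sat(EF valid) = {Idle, Sync, Wait}
A[full U EF valid]: least fixpoint, start Z0 = Sat(EF valid) = {Idle, Sync, Wait}, add states in Sat(full) with every successor in Z. Already a fixed point.
Sat(A[full U EF valid]) = {Idle, Sync, Wait}
AG A[full U EF valid]: greatest fixpoint, start Z0 = {Idle, Sync, Wait}, keep only states in Sat with every successor in Z. Z1 = {Idle, Wait}; Z2 = {Idle}; fixed.
Sat(AG A[full U EF valid]) = {Idle}
Idle ∈ Sat(AG A[full U EF valid]) = {Idle}, so the formula holds at Idle.

Yes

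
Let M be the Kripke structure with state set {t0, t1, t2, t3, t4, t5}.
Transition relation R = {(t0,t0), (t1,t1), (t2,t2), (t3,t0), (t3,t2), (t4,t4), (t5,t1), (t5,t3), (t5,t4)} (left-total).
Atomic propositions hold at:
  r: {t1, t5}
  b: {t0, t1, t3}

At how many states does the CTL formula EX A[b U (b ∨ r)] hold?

4

Sat(b ∨ r) = {t0, t1, t3, t5}
A[b U (b ∨ r)]: least fixpoint, start Z0 = Sat((b ∨ r)) = {t0, t1, t3, t5}, add states in Sat(b) with every successor in Z. Already a fixed point.
Sat(A[b U (b ∨ r)]) = {t0, t1, t3, t5}
Sat(EX A[b U (b ∨ r)]) = {s : some successor in {t0, t1, t3, t5}} = {t0, t1, t3, t5}
|Sat(EX A[b U (b ∨ r)])| = |{t0, t1, t3, t5}| = 4.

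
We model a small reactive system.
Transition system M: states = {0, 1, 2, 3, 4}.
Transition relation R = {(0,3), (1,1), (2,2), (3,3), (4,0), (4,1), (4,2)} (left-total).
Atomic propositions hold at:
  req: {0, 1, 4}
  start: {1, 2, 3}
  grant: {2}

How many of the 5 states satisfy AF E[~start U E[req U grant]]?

Sat(~start) = {0, 4}
E[req U grant]: least fixpoint, start Z0 = Sat(grant) = {2}, add states in Sat(req) with some successor in Z. Z1 = {2, 4}; fixed.
Sat(E[req U grant]) = {2, 4}
E[~start U E[req U grant]]: least fixpoint, start Z0 = Sat(E[req U grant]) = {2, 4}, add states in Sat(~start) with some successor in Z. Already a fixed point.
Sat(E[~start U E[req U grant]]) = {2, 4}
AF E[~start U E[req U grant]]: least fixpoint, start Z0 = {2, 4}, add states with every successor in Z. Already a fixed point.
Sat(AF E[~start U E[req U grant]]) = {2, 4}
|Sat(AF E[~start U E[req U grant]])| = |{2, 4}| = 2.

2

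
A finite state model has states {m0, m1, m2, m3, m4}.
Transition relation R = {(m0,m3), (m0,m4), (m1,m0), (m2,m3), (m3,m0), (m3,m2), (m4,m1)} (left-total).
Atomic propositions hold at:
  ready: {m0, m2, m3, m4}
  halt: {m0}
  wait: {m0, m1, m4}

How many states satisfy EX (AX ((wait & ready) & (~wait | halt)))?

1

Sat(wait & ready) = {m0, m4}
Sat(~wait) = {m2, m3}
Sat(~wait | halt) = {m0, m2, m3}
Sat((wait & ready) & (~wait | halt)) = {m0}
Sat(AX ((wait & ready) & (~wait | halt))) = {s : every successor in {m0}} = {m1}
Sat(EX (AX ((wait & ready) & (~wait | halt)))) = {s : some successor in {m1}} = {m4}
|Sat(EX (AX ((wait & ready) & (~wait | halt))))| = |{m4}| = 1.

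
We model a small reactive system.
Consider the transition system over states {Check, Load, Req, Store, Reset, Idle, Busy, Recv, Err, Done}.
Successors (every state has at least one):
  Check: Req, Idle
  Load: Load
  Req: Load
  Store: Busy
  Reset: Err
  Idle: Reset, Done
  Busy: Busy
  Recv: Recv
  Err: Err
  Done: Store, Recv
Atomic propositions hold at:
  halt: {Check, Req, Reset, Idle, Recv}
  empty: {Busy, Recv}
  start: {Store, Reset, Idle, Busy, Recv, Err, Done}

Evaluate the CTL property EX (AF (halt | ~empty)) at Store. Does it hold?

No

Sat(~empty) = {Check, Load, Req, Store, Reset, Idle, Err, Done}
Sat(halt | ~empty) = {Check, Load, Req, Store, Reset, Idle, Recv, Err, Done}
AF (halt | ~empty): least fixpoint, start Z0 = {Check, Load, Req, Store, Reset, Idle, Recv, Err, Done}, add states with every successor in Z. Already a fixed point.
Sat(AF (halt | ~empty)) = {Check, Load, Req, Store, Reset, Idle, Recv, Err, Done}
Sat(EX (AF (halt | ~empty))) = {s : some successor in {Check, Load, Req, Store, Reset, Idle, Recv, Err, Done}} = {Check, Load, Req, Reset, Idle, Recv, Err, Done}
Store ∉ Sat(EX (AF (halt | ~empty))) = {Check, Load, Req, Reset, Idle, Recv, Err, Done}, so the formula does not hold at Store.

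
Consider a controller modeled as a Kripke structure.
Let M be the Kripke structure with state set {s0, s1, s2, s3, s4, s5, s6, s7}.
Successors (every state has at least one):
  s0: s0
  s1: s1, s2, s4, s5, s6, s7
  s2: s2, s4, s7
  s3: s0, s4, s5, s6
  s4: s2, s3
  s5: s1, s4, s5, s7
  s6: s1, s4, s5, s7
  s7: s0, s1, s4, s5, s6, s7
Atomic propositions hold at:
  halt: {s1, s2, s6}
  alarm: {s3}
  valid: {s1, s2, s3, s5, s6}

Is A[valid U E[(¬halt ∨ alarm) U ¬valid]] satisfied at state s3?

Yes

Sat(¬halt) = {s0, s3, s4, s5, s7}
Sat(¬halt ∨ alarm) = {s0, s3, s4, s5, s7}
Sat(¬valid) = {s0, s4, s7}
E[(¬halt ∨ alarm) U ¬valid]: least fixpoint, start Z0 = Sat(¬valid) = {s0, s4, s7}, add states in Sat(¬halt ∨ alarm) with some successor in Z. Z1 = {s0, s3, s4, s5, s7}; fixed.
Sat(E[(¬halt ∨ alarm) U ¬valid]) = {s0, s3, s4, s5, s7}
A[valid U E[(¬halt ∨ alarm) U ¬valid]]: least fixpoint, start Z0 = Sat(E[(¬halt ∨ alarm) U ¬valid]) = {s0, s3, s4, s5, s7}, add states in Sat(valid) with every successor in Z. Already a fixed point.
Sat(A[valid U E[(¬halt ∨ alarm) U ¬valid]]) = {s0, s3, s4, s5, s7}
s3 ∈ Sat(A[valid U E[(¬halt ∨ alarm) U ¬valid]]) = {s0, s3, s4, s5, s7}, so the formula holds at s3.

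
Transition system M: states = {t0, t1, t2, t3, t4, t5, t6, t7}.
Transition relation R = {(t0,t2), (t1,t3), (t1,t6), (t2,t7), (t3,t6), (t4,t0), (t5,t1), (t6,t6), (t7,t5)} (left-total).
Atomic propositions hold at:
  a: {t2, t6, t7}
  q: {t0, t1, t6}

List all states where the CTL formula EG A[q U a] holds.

A[q U a]: least fixpoint, start Z0 = Sat(a) = {t2, t6, t7}, add states in Sat(q) with every successor in Z. Z1 = {t0, t2, t6, t7}; fixed.
Sat(A[q U a]) = {t0, t2, t6, t7}
EG A[q U a]: greatest fixpoint, start Z0 = {t0, t2, t6, t7}, keep only states in Sat with some successor in Z. Z1 = {t0, t2, t6}; Z2 = {t0, t6}; Z3 = {t6}; fixed.
Sat(EG A[q U a]) = {t6}

{t6}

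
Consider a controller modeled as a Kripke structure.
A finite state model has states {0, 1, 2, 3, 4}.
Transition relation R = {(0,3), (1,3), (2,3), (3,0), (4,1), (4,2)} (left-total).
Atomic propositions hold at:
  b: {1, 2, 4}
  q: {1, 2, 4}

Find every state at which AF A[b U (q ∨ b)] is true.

{1, 2, 4}

Sat(q ∨ b) = {1, 2, 4}
A[b U (q ∨ b)]: least fixpoint, start Z0 = Sat((q ∨ b)) = {1, 2, 4}, add states in Sat(b) with every successor in Z. Already a fixed point.
Sat(A[b U (q ∨ b)]) = {1, 2, 4}
AF A[b U (q ∨ b)]: least fixpoint, start Z0 = {1, 2, 4}, add states with every successor in Z. Already a fixed point.
Sat(AF A[b U (q ∨ b)]) = {1, 2, 4}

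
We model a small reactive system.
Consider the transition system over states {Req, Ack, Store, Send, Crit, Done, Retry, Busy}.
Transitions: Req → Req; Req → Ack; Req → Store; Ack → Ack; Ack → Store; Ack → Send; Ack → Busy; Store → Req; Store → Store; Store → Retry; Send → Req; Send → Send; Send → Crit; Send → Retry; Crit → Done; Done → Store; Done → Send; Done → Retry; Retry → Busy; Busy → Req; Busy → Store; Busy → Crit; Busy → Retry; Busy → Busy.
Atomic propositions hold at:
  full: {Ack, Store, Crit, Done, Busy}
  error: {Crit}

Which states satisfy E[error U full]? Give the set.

E[error U full]: least fixpoint, start Z0 = Sat(full) = {Ack, Store, Crit, Done, Busy}, add states in Sat(error) with some successor in Z. Already a fixed point.
Sat(E[error U full]) = {Ack, Store, Crit, Done, Busy}

{Ack, Store, Crit, Done, Busy}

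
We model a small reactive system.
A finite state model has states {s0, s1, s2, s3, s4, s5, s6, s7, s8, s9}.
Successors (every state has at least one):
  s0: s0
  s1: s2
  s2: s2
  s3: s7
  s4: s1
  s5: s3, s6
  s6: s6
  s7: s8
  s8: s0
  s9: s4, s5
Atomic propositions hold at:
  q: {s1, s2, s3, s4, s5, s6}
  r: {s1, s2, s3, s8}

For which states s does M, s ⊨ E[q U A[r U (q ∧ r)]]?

Sat(q ∧ r) = {s1, s2, s3}
A[r U (q ∧ r)]: least fixpoint, start Z0 = Sat((q ∧ r)) = {s1, s2, s3}, add states in Sat(r) with every successor in Z. Already a fixed point.
Sat(A[r U (q ∧ r)]) = {s1, s2, s3}
E[q U A[r U (q ∧ r)]]: least fixpoint, start Z0 = Sat(A[r U (q ∧ r)]) = {s1, s2, s3}, add states in Sat(q) with some successor in Z. Z1 = {s1, s2, s3, s4, s5}; fixed.
Sat(E[q U A[r U (q ∧ r)]]) = {s1, s2, s3, s4, s5}

{s1, s2, s3, s4, s5}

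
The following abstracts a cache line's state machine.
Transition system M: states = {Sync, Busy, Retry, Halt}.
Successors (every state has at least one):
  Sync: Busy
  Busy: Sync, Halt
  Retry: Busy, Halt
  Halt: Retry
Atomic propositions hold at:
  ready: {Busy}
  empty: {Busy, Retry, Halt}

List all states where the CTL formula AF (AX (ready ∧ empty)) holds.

Sat(ready ∧ empty) = {Busy}
Sat(AX (ready ∧ empty)) = {s : every successor in {Busy}} = {Sync}
AF (AX (ready ∧ empty)): least fixpoint, start Z0 = {Sync}, add states with every successor in Z. Already a fixed point.
Sat(AF (AX (ready ∧ empty))) = {Sync}

{Sync}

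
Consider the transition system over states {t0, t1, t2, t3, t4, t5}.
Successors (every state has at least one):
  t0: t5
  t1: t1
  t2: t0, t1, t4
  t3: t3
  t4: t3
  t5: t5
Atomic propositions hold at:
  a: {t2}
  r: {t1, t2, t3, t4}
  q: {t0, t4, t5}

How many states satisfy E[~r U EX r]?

4

Sat(~r) = {t0, t5}
Sat(EX r) = {s : some successor in {t1, t2, t3, t4}} = {t1, t2, t3, t4}
E[~r U EX r]: least fixpoint, start Z0 = Sat(EX r) = {t1, t2, t3, t4}, add states in Sat(~r) with some successor in Z. Already a fixed point.
Sat(E[~r U EX r]) = {t1, t2, t3, t4}
|Sat(E[~r U EX r])| = |{t1, t2, t3, t4}| = 4.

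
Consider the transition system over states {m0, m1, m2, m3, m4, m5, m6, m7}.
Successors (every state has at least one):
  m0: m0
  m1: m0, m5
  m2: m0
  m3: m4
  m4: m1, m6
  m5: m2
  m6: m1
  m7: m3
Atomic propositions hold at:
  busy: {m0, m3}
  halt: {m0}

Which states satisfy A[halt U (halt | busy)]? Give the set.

{m0, m3}

Sat(halt | busy) = {m0, m3}
A[halt U (halt | busy)]: least fixpoint, start Z0 = Sat((halt | busy)) = {m0, m3}, add states in Sat(halt) with every successor in Z. Already a fixed point.
Sat(A[halt U (halt | busy)]) = {m0, m3}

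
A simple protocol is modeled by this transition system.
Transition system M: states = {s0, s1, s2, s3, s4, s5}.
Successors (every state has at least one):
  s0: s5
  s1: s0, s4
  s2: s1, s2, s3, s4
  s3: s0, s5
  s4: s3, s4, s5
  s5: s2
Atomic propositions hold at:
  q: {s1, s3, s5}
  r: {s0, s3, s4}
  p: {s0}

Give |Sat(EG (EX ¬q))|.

Sat(¬q) = {s0, s2, s4}
Sat(EX ¬q) = {s : some successor in {s0, s2, s4}} = {s1, s2, s3, s4, s5}
EG (EX ¬q): greatest fixpoint, start Z0 = {s1, s2, s3, s4, s5}, keep only states in Sat with some successor in Z. Already a fixed point.
Sat(EG (EX ¬q)) = {s1, s2, s3, s4, s5}
|Sat(EG (EX ¬q))| = |{s1, s2, s3, s4, s5}| = 5.

5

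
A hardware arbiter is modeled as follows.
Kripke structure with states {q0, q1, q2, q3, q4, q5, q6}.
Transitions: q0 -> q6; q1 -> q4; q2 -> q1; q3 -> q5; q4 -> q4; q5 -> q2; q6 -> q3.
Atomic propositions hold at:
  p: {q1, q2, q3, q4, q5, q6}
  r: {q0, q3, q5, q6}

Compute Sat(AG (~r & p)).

Sat(~r) = {q1, q2, q4}
Sat(~r & p) = {q1, q2, q4}
AG (~r & p): greatest fixpoint, start Z0 = {q1, q2, q4}, keep only states in Sat with every successor in Z. Already a fixed point.
Sat(AG (~r & p)) = {q1, q2, q4}

{q1, q2, q4}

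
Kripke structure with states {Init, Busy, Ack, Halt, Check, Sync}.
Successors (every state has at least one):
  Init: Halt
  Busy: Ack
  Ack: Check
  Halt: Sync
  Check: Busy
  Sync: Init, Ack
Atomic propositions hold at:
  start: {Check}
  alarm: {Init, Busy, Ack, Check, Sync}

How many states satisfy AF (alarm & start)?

3

Sat(alarm & start) = {Check}
AF (alarm & start): least fixpoint, start Z0 = {Check}, add states with every successor in Z. Z1 = {Ack, Check}; Z2 = {Busy, Ack, Check}; fixed.
Sat(AF (alarm & start)) = {Busy, Ack, Check}
|Sat(AF (alarm & start))| = |{Busy, Ack, Check}| = 3.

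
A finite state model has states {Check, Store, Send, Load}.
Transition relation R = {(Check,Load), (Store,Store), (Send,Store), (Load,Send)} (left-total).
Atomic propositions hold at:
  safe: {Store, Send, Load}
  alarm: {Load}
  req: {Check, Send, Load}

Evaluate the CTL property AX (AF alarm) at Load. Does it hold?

No

AF alarm: least fixpoint, start Z0 = {Load}, add states with every successor in Z. Z1 = {Check, Load}; fixed.
Sat(AF alarm) = {Check, Load}
Sat(AX (AF alarm)) = {s : every successor in {Check, Load}} = {Check}
Load ∉ Sat(AX (AF alarm)) = {Check}, so the formula does not hold at Load.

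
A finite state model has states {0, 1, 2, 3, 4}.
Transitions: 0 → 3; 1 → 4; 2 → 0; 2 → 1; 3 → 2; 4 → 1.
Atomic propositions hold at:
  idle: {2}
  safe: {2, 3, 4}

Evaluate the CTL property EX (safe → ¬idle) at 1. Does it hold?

Sat(¬idle) = {0, 1, 3, 4}
Sat(safe → ¬idle) = {0, 1, 3, 4}
Sat(EX (safe → ¬idle)) = {s : some successor in {0, 1, 3, 4}} = {0, 1, 2, 4}
1 ∈ Sat(EX (safe → ¬idle)) = {0, 1, 2, 4}, so the formula holds at 1.

Yes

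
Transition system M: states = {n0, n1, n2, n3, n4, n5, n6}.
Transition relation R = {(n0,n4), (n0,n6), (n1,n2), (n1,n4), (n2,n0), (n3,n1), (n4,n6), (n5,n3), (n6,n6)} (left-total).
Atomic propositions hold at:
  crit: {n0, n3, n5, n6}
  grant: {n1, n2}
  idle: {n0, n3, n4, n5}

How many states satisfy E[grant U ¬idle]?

3

Sat(¬idle) = {n1, n2, n6}
E[grant U ¬idle]: least fixpoint, start Z0 = Sat(¬idle) = {n1, n2, n6}, add states in Sat(grant) with some successor in Z. Already a fixed point.
Sat(E[grant U ¬idle]) = {n1, n2, n6}
|Sat(E[grant U ¬idle])| = |{n1, n2, n6}| = 3.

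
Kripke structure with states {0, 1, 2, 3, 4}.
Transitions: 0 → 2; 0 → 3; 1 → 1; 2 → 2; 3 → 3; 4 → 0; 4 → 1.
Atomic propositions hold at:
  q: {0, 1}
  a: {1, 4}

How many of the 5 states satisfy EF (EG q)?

2

EG q: greatest fixpoint, start Z0 = {0, 1}, keep only states in Sat with some successor in Z. Z1 = {1}; fixed.
Sat(EG q) = {1}
EF (EG q): least fixpoint, start Z0 = {1}, add states with some successor in Z. Z1 = {1, 4}; fixed.
Sat(EF (EG q)) = {1, 4}
|Sat(EF (EG q))| = |{1, 4}| = 2.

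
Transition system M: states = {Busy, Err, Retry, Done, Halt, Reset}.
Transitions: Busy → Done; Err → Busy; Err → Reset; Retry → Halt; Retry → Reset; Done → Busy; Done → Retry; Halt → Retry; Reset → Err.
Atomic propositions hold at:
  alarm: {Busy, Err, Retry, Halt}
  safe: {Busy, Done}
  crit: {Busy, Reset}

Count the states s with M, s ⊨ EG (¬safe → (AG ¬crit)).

2

Sat(¬safe) = {Err, Retry, Halt, Reset}
Sat(¬crit) = {Err, Retry, Done, Halt}
AG ¬crit: greatest fixpoint, start Z0 = {Err, Retry, Done, Halt}, keep only states in Sat with every successor in Z. Z1 = {Halt}; Z2 = ∅; fixed.
Sat(AG ¬crit) = ∅
Sat(¬safe → (AG ¬crit)) = {Busy, Done}
EG (¬safe → (AG ¬crit)): greatest fixpoint, start Z0 = {Busy, Done}, keep only states in Sat with some successor in Z. Already a fixed point.
Sat(EG (¬safe → (AG ¬crit))) = {Busy, Done}
|Sat(EG (¬safe → (AG ¬crit)))| = |{Busy, Done}| = 2.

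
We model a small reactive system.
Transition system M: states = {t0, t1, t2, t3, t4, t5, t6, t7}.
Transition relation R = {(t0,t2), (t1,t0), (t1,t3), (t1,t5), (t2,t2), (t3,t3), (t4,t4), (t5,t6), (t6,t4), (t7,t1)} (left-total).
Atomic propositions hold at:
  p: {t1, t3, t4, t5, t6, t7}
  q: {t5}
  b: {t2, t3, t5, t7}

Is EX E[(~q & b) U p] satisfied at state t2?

Sat(~q) = {t0, t1, t2, t3, t4, t6, t7}
Sat(~q & b) = {t2, t3, t7}
E[(~q & b) U p]: least fixpoint, start Z0 = Sat(p) = {t1, t3, t4, t5, t6, t7}, add states in Sat(~q & b) with some successor in Z. Already a fixed point.
Sat(E[(~q & b) U p]) = {t1, t3, t4, t5, t6, t7}
Sat(EX E[(~q & b) U p]) = {s : some successor in {t1, t3, t4, t5, t6, t7}} = {t1, t3, t4, t5, t6, t7}
t2 ∉ Sat(EX E[(~q & b) U p]) = {t1, t3, t4, t5, t6, t7}, so the formula does not hold at t2.

No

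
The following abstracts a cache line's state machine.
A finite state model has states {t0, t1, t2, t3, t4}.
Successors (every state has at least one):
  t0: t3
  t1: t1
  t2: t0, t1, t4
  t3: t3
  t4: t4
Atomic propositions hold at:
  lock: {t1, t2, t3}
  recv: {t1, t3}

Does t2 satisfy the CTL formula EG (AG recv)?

AG recv: greatest fixpoint, start Z0 = {t1, t3}, keep only states in Sat with every successor in Z. Already a fixed point.
Sat(AG recv) = {t1, t3}
EG (AG recv): greatest fixpoint, start Z0 = {t1, t3}, keep only states in Sat with some successor in Z. Already a fixed point.
Sat(EG (AG recv)) = {t1, t3}
t2 ∉ Sat(EG (AG recv)) = {t1, t3}, so the formula does not hold at t2.

No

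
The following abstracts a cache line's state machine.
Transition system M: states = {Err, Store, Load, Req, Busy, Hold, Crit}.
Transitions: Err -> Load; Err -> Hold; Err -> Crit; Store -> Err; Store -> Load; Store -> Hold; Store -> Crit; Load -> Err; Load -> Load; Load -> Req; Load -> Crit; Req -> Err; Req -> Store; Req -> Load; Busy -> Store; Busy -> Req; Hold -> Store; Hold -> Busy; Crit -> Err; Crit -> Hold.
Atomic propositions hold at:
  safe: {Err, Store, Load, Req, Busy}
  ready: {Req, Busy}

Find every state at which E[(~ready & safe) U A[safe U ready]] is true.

Sat(~ready) = {Err, Store, Load, Hold, Crit}
Sat(~ready & safe) = {Err, Store, Load}
A[safe U ready]: least fixpoint, start Z0 = Sat(ready) = {Req, Busy}, add states in Sat(safe) with every successor in Z. Already a fixed point.
Sat(A[safe U ready]) = {Req, Busy}
E[(~ready & safe) U A[safe U ready]]: least fixpoint, start Z0 = Sat(A[safe U ready]) = {Req, Busy}, add states in Sat(~ready & safe) with some successor in Z. Z1 = {Load, Req, Busy}; Z2 = {Err, Store, Load, Req, Busy}; fixed.
Sat(E[(~ready & safe) U A[safe U ready]]) = {Err, Store, Load, Req, Busy}

{Err, Store, Load, Req, Busy}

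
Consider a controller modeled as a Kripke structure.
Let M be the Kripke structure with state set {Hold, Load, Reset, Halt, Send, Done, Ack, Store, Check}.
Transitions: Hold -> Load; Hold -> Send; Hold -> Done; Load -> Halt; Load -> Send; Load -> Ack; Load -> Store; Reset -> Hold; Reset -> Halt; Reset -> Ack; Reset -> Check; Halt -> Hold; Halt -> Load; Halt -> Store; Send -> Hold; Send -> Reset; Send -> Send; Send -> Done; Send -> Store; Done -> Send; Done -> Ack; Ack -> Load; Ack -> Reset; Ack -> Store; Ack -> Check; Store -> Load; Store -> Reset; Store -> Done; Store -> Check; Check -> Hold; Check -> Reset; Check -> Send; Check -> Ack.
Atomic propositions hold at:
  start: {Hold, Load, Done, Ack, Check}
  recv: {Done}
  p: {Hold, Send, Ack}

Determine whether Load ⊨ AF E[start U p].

E[start U p]: least fixpoint, start Z0 = Sat(p) = {Hold, Send, Ack}, add states in Sat(start) with some successor in Z. Z1 = {Hold, Load, Send, Done, Ack, Check}; fixed.
Sat(E[start U p]) = {Hold, Load, Send, Done, Ack, Check}
AF E[start U p]: least fixpoint, start Z0 = {Hold, Load, Send, Done, Ack, Check}, add states with every successor in Z. Already a fixed point.
Sat(AF E[start U p]) = {Hold, Load, Send, Done, Ack, Check}
Load ∈ Sat(AF E[start U p]) = {Hold, Load, Send, Done, Ack, Check}, so the formula holds at Load.

Yes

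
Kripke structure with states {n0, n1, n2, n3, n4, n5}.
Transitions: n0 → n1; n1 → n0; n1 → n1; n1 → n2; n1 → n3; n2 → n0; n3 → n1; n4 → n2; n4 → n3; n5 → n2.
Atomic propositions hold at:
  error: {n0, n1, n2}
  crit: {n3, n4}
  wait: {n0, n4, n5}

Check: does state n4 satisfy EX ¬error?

Yes

Sat(¬error) = {n3, n4, n5}
Sat(EX ¬error) = {s : some successor in {n3, n4, n5}} = {n1, n4}
n4 ∈ Sat(EX ¬error) = {n1, n4}, so the formula holds at n4.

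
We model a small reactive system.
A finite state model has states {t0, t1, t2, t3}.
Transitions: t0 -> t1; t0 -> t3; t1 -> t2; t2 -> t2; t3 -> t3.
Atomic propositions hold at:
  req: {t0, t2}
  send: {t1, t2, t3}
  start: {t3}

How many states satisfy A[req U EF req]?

EF req: least fixpoint, start Z0 = {t0, t2}, add states with some successor in Z. Z1 = {t0, t1, t2}; fixed.
Sat(EF req) = {t0, t1, t2}
A[req U EF req]: least fixpoint, start Z0 = Sat(EF req) = {t0, t1, t2}, add states in Sat(req) with every successor in Z. Already a fixed point.
Sat(A[req U EF req]) = {t0, t1, t2}
|Sat(A[req U EF req])| = |{t0, t1, t2}| = 3.

3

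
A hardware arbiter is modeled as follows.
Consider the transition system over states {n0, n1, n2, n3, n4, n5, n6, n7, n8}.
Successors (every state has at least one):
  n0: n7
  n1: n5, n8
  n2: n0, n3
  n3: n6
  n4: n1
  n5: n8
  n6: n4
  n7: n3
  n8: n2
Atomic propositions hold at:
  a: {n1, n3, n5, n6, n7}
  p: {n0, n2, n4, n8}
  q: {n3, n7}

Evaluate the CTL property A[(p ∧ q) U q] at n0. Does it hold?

Sat(p ∧ q) = ∅
A[(p ∧ q) U q]: least fixpoint, start Z0 = Sat(q) = {n3, n7}, add states in Sat(p ∧ q) with every successor in Z. Already a fixed point.
Sat(A[(p ∧ q) U q]) = {n3, n7}
n0 ∉ Sat(A[(p ∧ q) U q]) = {n3, n7}, so the formula does not hold at n0.

No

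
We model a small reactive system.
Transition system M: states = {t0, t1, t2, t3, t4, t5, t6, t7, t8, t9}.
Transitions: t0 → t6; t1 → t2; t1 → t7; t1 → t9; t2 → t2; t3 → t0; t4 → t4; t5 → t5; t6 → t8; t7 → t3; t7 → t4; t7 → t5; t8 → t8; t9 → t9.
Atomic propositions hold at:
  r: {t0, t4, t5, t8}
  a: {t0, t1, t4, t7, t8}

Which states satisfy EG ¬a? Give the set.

{t2, t5, t9}

Sat(¬a) = {t2, t3, t5, t6, t9}
EG ¬a: greatest fixpoint, start Z0 = {t2, t3, t5, t6, t9}, keep only states in Sat with some successor in Z. Z1 = {t2, t5, t9}; fixed.
Sat(EG ¬a) = {t2, t5, t9}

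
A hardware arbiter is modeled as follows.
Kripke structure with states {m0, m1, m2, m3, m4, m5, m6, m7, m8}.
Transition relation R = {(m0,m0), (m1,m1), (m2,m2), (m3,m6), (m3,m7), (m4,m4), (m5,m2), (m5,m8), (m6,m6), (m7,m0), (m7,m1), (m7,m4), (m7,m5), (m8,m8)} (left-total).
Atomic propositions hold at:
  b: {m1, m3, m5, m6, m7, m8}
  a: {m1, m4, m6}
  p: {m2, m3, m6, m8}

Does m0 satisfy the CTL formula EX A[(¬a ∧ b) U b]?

No

Sat(¬a) = {m0, m2, m3, m5, m7, m8}
Sat(¬a ∧ b) = {m3, m5, m7, m8}
A[(¬a ∧ b) U b]: least fixpoint, start Z0 = Sat(b) = {m1, m3, m5, m6, m7, m8}, add states in Sat(¬a ∧ b) with every successor in Z. Already a fixed point.
Sat(A[(¬a ∧ b) U b]) = {m1, m3, m5, m6, m7, m8}
Sat(EX A[(¬a ∧ b) U b]) = {s : some successor in {m1, m3, m5, m6, m7, m8}} = {m1, m3, m5, m6, m7, m8}
m0 ∉ Sat(EX A[(¬a ∧ b) U b]) = {m1, m3, m5, m6, m7, m8}, so the formula does not hold at m0.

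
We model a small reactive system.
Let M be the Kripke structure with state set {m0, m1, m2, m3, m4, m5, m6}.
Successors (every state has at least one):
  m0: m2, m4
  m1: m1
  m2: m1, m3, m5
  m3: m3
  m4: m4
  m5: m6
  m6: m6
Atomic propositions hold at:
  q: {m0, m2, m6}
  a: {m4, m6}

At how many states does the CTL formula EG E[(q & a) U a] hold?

2

Sat(q & a) = {m6}
E[(q & a) U a]: least fixpoint, start Z0 = Sat(a) = {m4, m6}, add states in Sat(q & a) with some successor in Z. Already a fixed point.
Sat(E[(q & a) U a]) = {m4, m6}
EG E[(q & a) U a]: greatest fixpoint, start Z0 = {m4, m6}, keep only states in Sat with some successor in Z. Already a fixed point.
Sat(EG E[(q & a) U a]) = {m4, m6}
|Sat(EG E[(q & a) U a])| = |{m4, m6}| = 2.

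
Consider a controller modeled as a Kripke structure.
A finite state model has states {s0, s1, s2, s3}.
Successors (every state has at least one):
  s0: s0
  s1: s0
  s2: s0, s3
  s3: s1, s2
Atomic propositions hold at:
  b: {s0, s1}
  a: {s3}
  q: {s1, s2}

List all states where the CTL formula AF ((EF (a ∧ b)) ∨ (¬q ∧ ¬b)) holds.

Sat(a ∧ b) = ∅
EF (a ∧ b): least fixpoint, start Z0 = ∅, add states with some successor in Z. Already a fixed point.
Sat(EF (a ∧ b)) = ∅
Sat(¬q) = {s0, s3}
Sat(¬b) = {s2, s3}
Sat(¬q ∧ ¬b) = {s3}
Sat((EF (a ∧ b)) ∨ (¬q ∧ ¬b)) = {s3}
AF ((EF (a ∧ b)) ∨ (¬q ∧ ¬b)): least fixpoint, start Z0 = {s3}, add states with every successor in Z. Already a fixed point.
Sat(AF ((EF (a ∧ b)) ∨ (¬q ∧ ¬b))) = {s3}

{s3}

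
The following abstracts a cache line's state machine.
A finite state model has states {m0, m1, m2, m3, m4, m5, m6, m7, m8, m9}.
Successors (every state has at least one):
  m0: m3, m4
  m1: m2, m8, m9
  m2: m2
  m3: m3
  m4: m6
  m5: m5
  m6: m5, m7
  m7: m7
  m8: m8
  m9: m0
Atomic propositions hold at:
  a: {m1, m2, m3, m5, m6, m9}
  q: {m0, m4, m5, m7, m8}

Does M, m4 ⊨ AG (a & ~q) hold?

No

Sat(~q) = {m1, m2, m3, m6, m9}
Sat(a & ~q) = {m1, m2, m3, m6, m9}
AG (a & ~q): greatest fixpoint, start Z0 = {m1, m2, m3, m6, m9}, keep only states in Sat with every successor in Z. Z1 = {m2, m3}; fixed.
Sat(AG (a & ~q)) = {m2, m3}
m4 ∉ Sat(AG (a & ~q)) = {m2, m3}, so the formula does not hold at m4.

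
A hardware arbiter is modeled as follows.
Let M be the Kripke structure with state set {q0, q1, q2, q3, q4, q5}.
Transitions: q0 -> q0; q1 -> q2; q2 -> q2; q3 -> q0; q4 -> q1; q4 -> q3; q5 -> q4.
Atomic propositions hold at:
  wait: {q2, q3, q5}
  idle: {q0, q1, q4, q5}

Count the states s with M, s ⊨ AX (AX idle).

2

Sat(AX idle) = {s : every successor in {q0, q1, q4, q5}} = {q0, q3, q5}
Sat(AX (AX idle)) = {s : every successor in {q0, q3, q5}} = {q0, q3}
|Sat(AX (AX idle))| = |{q0, q3}| = 2.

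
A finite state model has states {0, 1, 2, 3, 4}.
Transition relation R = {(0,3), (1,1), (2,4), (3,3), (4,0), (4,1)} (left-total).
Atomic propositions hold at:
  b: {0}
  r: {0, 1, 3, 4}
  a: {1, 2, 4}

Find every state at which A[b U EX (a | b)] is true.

Sat(a | b) = {0, 1, 2, 4}
Sat(EX (a | b)) = {s : some successor in {0, 1, 2, 4}} = {1, 2, 4}
A[b U EX (a | b)]: least fixpoint, start Z0 = Sat(EX (a | b)) = {1, 2, 4}, add states in Sat(b) with every successor in Z. Already a fixed point.
Sat(A[b U EX (a | b)]) = {1, 2, 4}

{1, 2, 4}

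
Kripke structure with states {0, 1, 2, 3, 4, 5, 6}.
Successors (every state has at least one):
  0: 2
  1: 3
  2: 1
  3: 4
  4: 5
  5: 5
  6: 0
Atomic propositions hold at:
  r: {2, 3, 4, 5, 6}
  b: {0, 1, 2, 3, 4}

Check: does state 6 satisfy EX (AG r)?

AG r: greatest fixpoint, start Z0 = {2, 3, 4, 5, 6}, keep only states in Sat with every successor in Z. Z1 = {3, 4, 5}; fixed.
Sat(AG r) = {3, 4, 5}
Sat(EX (AG r)) = {s : some successor in {3, 4, 5}} = {1, 3, 4, 5}
6 ∉ Sat(EX (AG r)) = {1, 3, 4, 5}, so the formula does not hold at 6.

No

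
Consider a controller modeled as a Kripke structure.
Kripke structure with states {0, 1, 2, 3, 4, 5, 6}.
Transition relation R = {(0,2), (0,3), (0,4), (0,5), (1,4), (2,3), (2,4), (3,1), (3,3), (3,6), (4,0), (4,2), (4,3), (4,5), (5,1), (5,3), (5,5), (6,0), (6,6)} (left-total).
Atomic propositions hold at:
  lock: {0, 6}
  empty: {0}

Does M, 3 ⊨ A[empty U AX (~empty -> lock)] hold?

Sat(~empty) = {1, 2, 3, 4, 5, 6}
Sat(~empty -> lock) = {0, 6}
Sat(AX (~empty -> lock)) = {s : every successor in {0, 6}} = {6}
A[empty U AX (~empty -> lock)]: least fixpoint, start Z0 = Sat(AX (~empty -> lock)) = {6}, add states in Sat(empty) with every successor in Z. Already a fixed point.
Sat(A[empty U AX (~empty -> lock)]) = {6}
3 ∉ Sat(A[empty U AX (~empty -> lock)]) = {6}, so the formula does not hold at 3.

No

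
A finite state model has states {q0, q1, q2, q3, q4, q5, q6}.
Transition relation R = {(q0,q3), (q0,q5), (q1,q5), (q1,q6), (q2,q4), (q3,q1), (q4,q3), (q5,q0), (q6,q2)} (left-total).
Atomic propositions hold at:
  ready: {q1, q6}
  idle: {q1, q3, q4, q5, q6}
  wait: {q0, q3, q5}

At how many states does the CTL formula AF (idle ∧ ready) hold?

Sat(idle ∧ ready) = {q1, q6}
AF (idle ∧ ready): least fixpoint, start Z0 = {q1, q6}, add states with every successor in Z. Z1 = {q1, q3, q6}; Z2 = {q1, q3, q4, q6}; Z3 = {q1, q2, q3, q4, q6}; fixed.
Sat(AF (idle ∧ ready)) = {q1, q2, q3, q4, q6}
|Sat(AF (idle ∧ ready))| = |{q1, q2, q3, q4, q6}| = 5.

5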